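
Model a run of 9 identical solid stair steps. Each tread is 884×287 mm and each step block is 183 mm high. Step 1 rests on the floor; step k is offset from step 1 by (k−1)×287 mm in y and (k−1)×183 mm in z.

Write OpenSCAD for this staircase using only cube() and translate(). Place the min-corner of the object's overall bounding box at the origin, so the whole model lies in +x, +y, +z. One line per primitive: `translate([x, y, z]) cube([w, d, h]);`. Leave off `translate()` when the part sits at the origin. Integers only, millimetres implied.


cube([884, 287, 183]);
translate([0, 287, 183]) cube([884, 287, 183]);
translate([0, 574, 366]) cube([884, 287, 183]);
translate([0, 861, 549]) cube([884, 287, 183]);
translate([0, 1148, 732]) cube([884, 287, 183]);
translate([0, 1435, 915]) cube([884, 287, 183]);
translate([0, 1722, 1098]) cube([884, 287, 183]);
translate([0, 2009, 1281]) cube([884, 287, 183]);
translate([0, 2296, 1464]) cube([884, 287, 183]);


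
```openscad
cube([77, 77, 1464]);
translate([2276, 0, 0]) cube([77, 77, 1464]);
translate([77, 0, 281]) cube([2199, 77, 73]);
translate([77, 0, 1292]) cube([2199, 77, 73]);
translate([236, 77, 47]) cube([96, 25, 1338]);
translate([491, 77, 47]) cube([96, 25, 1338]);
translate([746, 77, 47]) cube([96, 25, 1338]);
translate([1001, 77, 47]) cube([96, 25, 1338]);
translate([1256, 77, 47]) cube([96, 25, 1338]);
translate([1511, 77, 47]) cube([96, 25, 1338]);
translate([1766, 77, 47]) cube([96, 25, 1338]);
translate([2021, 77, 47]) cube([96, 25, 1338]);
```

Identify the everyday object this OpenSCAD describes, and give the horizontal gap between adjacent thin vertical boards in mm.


A fence section. The picket gap is 159 mm.

Two posts, two rails, 8 pickets — a fence section. Span 2199 mm holds 8 pickets of 96 mm with 9 equal gaps: ⌊(2199 − 8·96) / 9⌋ = 159 mm.


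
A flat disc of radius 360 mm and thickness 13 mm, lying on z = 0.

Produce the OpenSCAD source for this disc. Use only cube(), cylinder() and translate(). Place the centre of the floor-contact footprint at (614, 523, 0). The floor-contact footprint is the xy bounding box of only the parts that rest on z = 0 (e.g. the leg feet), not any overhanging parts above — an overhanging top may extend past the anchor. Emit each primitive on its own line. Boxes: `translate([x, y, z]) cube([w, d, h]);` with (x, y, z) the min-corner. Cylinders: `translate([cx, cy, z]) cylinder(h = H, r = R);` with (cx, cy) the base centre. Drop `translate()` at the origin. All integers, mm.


translate([614, 523, 0]) cylinder(h = 13, r = 360);


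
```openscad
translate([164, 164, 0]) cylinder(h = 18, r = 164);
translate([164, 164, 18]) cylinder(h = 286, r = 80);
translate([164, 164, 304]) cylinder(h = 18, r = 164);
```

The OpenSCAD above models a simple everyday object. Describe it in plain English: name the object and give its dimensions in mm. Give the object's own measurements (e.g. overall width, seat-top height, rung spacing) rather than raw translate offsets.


A spool: two coaxial disc flanges of radius 164 mm and thickness 18 mm, joined by a core cylinder of radius 80 mm and height 286 mm. The lower flange rests on z = 0 and the three cylinders share a vertical axis.


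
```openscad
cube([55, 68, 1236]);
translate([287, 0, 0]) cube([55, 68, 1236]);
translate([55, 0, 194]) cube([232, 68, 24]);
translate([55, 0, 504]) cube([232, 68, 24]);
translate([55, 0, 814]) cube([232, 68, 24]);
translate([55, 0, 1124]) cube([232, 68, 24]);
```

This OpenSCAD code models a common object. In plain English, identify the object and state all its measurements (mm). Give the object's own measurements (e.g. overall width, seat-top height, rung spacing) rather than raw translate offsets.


A straight ladder. Two 55×68 mm vertical rails, 1236 mm tall, stand 342 mm apart (outside-to-outside) with their front faces coplanar on the −y side. 4 rungs, each 68 mm deep and 24 mm tall, span between the inner faces of the rails, front faces flush with the rails. The lowest rung's underside is at z = 194 mm and rungs are spaced 310 mm apart (underside to underside).


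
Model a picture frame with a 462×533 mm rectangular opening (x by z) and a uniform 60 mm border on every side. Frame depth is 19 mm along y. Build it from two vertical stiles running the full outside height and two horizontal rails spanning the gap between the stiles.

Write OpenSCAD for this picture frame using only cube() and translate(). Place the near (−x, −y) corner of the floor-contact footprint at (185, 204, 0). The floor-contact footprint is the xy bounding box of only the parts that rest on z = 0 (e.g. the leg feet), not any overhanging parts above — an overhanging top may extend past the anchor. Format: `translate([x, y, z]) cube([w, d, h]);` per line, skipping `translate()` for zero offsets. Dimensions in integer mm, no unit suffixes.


translate([185, 204, 0]) cube([60, 19, 653]);
translate([707, 204, 0]) cube([60, 19, 653]);
translate([245, 204, 0]) cube([462, 19, 60]);
translate([245, 204, 593]) cube([462, 19, 60]);


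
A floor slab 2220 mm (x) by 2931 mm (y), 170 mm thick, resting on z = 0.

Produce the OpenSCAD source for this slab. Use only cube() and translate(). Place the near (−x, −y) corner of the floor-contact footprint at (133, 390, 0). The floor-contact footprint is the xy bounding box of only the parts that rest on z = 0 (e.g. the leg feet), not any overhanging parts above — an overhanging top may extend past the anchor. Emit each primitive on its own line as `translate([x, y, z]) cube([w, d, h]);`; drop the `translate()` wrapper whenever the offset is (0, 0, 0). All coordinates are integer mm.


translate([133, 390, 0]) cube([2220, 2931, 170]);


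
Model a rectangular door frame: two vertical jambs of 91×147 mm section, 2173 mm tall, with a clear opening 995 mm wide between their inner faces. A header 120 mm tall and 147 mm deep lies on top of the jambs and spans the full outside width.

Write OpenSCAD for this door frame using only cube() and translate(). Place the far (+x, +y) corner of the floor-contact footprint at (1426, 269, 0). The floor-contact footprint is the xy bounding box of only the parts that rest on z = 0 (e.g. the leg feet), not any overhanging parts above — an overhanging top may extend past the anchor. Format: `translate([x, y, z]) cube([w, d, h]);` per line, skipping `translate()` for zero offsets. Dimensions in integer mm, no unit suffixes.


translate([249, 122, 0]) cube([91, 147, 2173]);
translate([1335, 122, 0]) cube([91, 147, 2173]);
translate([249, 122, 2173]) cube([1177, 147, 120]);


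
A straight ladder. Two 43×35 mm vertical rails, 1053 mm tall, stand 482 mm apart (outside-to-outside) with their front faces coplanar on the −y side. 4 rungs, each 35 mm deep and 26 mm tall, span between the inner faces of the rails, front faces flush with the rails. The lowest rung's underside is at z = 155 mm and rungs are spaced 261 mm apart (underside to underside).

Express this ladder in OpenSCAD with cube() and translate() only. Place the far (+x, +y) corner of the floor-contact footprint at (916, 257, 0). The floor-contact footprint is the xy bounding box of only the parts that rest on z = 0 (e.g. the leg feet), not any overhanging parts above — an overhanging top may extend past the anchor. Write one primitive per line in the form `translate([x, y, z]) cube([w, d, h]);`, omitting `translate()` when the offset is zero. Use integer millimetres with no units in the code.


translate([434, 222, 0]) cube([43, 35, 1053]);
translate([873, 222, 0]) cube([43, 35, 1053]);
translate([477, 222, 155]) cube([396, 35, 26]);
translate([477, 222, 416]) cube([396, 35, 26]);
translate([477, 222, 677]) cube([396, 35, 26]);
translate([477, 222, 938]) cube([396, 35, 26]);


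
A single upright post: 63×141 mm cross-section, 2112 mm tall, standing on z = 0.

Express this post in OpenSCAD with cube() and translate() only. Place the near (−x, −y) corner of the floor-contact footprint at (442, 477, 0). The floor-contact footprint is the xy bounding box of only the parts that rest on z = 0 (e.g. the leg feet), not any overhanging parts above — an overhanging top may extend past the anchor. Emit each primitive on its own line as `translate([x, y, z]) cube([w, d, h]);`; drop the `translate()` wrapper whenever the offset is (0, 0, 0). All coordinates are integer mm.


translate([442, 477, 0]) cube([63, 141, 2112]);


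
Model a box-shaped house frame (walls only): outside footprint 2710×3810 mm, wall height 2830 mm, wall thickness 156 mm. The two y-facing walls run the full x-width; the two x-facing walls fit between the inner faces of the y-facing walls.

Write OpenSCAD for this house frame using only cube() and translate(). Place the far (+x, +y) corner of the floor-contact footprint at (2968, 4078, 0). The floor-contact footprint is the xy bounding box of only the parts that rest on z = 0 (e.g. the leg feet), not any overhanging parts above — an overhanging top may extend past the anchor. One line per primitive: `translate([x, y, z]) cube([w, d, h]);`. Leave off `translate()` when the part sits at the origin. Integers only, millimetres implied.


translate([258, 268, 0]) cube([2710, 156, 2830]);
translate([258, 3922, 0]) cube([2710, 156, 2830]);
translate([258, 424, 0]) cube([156, 3498, 2830]);
translate([2812, 424, 0]) cube([156, 3498, 2830]);


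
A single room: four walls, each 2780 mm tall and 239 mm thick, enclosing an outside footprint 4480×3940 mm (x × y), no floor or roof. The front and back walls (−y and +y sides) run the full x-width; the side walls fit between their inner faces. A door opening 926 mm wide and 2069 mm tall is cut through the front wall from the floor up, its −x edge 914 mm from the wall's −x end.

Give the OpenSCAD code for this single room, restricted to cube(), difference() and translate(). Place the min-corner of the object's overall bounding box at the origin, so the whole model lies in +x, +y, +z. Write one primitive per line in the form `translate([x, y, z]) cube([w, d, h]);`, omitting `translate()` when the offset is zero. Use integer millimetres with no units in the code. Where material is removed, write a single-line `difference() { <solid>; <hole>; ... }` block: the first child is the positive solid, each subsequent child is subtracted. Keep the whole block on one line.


difference() { cube([4480, 239, 2780]); translate([914, 0, 0]) cube([926, 239, 2069]); }
translate([0, 3701, 0]) cube([4480, 239, 2780]);
translate([0, 239, 0]) cube([239, 3462, 2780]);
translate([4241, 239, 0]) cube([239, 3462, 2780]);


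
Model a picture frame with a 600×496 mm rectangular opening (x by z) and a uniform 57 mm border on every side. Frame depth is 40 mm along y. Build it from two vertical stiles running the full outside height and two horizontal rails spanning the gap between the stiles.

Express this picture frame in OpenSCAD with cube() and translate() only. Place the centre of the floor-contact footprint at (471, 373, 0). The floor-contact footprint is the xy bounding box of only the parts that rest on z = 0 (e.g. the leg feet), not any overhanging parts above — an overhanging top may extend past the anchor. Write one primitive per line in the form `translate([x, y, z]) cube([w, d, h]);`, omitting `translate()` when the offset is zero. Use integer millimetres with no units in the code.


translate([114, 353, 0]) cube([57, 40, 610]);
translate([771, 353, 0]) cube([57, 40, 610]);
translate([171, 353, 0]) cube([600, 40, 57]);
translate([171, 353, 553]) cube([600, 40, 57]);


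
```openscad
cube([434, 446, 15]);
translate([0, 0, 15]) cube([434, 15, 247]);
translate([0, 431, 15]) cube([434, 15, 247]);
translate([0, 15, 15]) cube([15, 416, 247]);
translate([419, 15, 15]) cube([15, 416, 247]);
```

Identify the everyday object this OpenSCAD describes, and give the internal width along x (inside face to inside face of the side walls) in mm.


An open box. The internal width is 404 mm.

A 434×446 base slab with four walls standing on it — an open box. The base is 434 mm wide and the walls are 15 mm thick, so the internal width is 434 − 2 × 15 = 404 mm.


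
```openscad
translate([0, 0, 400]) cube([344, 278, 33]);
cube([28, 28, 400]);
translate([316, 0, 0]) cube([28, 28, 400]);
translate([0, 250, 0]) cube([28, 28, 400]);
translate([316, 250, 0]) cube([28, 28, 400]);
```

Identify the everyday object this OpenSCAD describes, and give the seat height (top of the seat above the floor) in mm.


A stool. The seat height is 433 mm.

A 344×278×33 slab at z = 400 on four corner posts — a stool. The seat top is 400 + 33 = 433 mm.


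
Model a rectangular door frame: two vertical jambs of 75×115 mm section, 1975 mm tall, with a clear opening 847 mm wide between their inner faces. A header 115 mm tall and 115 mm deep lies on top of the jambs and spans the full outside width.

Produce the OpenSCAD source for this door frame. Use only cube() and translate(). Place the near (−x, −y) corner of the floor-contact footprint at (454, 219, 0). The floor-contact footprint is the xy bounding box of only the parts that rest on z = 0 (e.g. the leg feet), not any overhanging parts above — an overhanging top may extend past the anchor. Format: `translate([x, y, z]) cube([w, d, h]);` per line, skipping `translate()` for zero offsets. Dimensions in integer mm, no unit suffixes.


translate([454, 219, 0]) cube([75, 115, 1975]);
translate([1376, 219, 0]) cube([75, 115, 1975]);
translate([454, 219, 1975]) cube([997, 115, 115]);


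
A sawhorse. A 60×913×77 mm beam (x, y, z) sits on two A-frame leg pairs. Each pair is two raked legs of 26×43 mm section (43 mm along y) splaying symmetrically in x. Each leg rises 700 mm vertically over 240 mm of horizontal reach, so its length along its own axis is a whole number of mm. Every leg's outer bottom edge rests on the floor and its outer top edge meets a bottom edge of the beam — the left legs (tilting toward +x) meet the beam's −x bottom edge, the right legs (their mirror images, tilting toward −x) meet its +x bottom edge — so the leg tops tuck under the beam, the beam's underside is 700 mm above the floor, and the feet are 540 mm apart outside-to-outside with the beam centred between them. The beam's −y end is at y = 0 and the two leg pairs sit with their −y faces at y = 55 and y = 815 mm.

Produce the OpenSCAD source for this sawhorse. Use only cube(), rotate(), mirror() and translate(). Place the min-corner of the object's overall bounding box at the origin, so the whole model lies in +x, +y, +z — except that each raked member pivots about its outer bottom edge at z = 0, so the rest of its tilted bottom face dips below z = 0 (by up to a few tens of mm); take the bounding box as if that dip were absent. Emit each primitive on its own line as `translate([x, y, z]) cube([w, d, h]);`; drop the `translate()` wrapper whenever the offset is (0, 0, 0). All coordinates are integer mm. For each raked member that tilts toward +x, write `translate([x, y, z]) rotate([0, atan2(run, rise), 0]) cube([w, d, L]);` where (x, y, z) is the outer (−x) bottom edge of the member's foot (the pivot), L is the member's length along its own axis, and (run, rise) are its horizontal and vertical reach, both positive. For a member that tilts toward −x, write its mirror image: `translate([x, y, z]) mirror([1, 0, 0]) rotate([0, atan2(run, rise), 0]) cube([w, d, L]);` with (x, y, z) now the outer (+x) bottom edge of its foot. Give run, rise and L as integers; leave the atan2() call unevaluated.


// leg length = √(240² + 700²) = 740
// right-leg outer foot x = 2·240 + 60 = 540
// beam min-corner = (240, 0, 700)
translate([240, 0, 700]) cube([60, 913, 77]);
translate([0, 55, 0]) rotate([0, atan2(240, 700), 0]) cube([26, 43, 740]);
translate([540, 55, 0]) mirror([1, 0, 0]) rotate([0, atan2(240, 700), 0]) cube([26, 43, 740]);
translate([0, 815, 0]) rotate([0, atan2(240, 700), 0]) cube([26, 43, 740]);
translate([540, 815, 0]) mirror([1, 0, 0]) rotate([0, atan2(240, 700), 0]) cube([26, 43, 740]);


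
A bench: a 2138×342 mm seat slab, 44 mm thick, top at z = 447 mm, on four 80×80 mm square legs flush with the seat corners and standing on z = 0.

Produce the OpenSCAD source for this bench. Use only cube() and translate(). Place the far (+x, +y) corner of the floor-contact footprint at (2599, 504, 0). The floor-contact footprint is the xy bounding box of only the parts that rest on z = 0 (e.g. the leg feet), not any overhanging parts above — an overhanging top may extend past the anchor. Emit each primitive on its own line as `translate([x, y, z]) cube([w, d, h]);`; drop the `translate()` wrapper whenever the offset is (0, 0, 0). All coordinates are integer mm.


translate([461, 162, 403]) cube([2138, 342, 44]);
translate([461, 162, 0]) cube([80, 80, 403]);
translate([461, 424, 0]) cube([80, 80, 403]);
translate([2519, 162, 0]) cube([80, 80, 403]);
translate([2519, 424, 0]) cube([80, 80, 403]);


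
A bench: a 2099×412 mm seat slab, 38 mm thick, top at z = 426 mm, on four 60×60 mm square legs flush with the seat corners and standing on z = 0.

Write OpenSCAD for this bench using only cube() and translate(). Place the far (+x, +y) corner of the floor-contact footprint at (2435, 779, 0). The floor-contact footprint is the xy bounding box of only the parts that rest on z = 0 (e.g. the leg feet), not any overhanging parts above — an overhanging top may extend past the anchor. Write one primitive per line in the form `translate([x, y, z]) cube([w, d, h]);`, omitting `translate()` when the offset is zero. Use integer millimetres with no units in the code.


// leg_h = 426 − 38 = 388
translate([336, 367, 388]) cube([2099, 412, 38]);
translate([336, 367, 0]) cube([60, 60, 388]);
translate([336, 719, 0]) cube([60, 60, 388]);
translate([2375, 367, 0]) cube([60, 60, 388]);
translate([2375, 719, 0]) cube([60, 60, 388]);


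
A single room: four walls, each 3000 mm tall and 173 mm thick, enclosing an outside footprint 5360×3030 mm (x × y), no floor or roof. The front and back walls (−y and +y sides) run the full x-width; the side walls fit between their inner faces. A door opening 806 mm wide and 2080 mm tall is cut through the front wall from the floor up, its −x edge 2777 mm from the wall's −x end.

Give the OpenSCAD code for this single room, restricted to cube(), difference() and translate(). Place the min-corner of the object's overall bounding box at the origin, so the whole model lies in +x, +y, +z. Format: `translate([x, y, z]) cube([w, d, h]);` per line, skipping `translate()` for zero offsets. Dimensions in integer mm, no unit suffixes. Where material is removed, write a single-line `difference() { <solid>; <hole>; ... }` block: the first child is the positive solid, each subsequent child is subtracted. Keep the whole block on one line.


difference() { cube([5360, 173, 3000]); translate([2777, 0, 0]) cube([806, 173, 2080]); }
translate([0, 2857, 0]) cube([5360, 173, 3000]);
translate([0, 173, 0]) cube([173, 2684, 3000]);
translate([5187, 173, 0]) cube([173, 2684, 3000]);


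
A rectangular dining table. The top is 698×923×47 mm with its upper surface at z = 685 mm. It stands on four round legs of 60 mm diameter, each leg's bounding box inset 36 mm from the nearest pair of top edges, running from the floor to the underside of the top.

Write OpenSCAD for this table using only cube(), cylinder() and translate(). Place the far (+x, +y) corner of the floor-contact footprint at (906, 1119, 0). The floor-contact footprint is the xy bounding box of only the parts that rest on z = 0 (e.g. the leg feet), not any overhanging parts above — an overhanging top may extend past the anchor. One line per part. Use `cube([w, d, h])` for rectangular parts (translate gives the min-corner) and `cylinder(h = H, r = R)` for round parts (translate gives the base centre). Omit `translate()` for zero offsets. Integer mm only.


translate([244, 232, 638]) cube([698, 923, 47]);
translate([310, 298, 0]) cylinder(h = 638, r = 30);
translate([876, 298, 0]) cylinder(h = 638, r = 30);
translate([310, 1089, 0]) cylinder(h = 638, r = 30);
translate([876, 1089, 0]) cylinder(h = 638, r = 30);


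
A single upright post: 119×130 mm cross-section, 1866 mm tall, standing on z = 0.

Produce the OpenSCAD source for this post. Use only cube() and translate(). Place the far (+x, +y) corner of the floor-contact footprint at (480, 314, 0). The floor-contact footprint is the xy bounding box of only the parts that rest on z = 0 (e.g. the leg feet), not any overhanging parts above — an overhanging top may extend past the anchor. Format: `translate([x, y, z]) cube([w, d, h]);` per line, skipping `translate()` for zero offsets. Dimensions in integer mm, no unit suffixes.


translate([361, 184, 0]) cube([119, 130, 1866]);


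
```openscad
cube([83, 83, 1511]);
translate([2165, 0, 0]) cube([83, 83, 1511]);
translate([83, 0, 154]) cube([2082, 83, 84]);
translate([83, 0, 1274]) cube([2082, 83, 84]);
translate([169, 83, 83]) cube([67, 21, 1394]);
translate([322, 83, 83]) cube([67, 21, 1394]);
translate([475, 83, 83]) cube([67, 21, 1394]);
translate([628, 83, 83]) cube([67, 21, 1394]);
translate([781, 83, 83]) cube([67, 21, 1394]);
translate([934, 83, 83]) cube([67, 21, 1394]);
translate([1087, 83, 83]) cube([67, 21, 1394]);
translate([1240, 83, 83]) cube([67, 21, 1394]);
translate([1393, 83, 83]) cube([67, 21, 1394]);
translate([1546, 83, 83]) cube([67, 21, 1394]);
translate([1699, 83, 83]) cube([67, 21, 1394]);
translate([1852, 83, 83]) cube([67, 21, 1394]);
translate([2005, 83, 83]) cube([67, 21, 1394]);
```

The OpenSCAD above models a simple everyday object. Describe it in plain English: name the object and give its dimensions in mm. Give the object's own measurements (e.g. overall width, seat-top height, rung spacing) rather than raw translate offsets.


A fence section. Two 83×83 mm posts, 1511 mm tall, stand on the floor with a clear span of 2082 mm between their inner faces. Two horizontal rails of 83×84 mm section span the gap between the posts with their undersides at z = 154 mm and z = 1274 mm, flush with the posts' −y face. 13 pickets, each 67 mm wide, 21 mm thick and 1394 mm tall, are fixed to the +y face of the rails with their bottoms at z = 83 mm, spaced across the span with a 86 mm gap after the −x post and between neighbouring pickets, with 93 mm left before the +x post.


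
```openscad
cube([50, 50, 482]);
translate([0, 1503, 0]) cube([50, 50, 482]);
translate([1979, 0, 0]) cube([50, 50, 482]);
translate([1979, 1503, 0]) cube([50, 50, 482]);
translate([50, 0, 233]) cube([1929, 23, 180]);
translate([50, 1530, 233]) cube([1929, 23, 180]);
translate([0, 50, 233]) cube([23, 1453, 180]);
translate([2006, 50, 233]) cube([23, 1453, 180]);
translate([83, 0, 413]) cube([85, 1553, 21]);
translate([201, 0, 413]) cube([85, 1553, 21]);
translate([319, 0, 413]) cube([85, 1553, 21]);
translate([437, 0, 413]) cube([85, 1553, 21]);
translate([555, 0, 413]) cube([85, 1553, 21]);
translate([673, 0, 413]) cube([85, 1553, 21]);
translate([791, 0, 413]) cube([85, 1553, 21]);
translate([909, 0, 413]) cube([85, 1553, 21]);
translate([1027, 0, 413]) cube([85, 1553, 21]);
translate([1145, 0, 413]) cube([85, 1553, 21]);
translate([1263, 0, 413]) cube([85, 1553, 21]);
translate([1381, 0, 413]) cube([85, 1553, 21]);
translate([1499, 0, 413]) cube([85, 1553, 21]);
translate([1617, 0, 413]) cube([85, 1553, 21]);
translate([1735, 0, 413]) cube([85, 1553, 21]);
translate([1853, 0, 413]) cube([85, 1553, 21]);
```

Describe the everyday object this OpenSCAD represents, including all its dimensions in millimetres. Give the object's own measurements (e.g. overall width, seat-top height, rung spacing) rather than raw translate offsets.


A bed frame 2029 mm long (x) by 1553 mm wide (y). Four 50×50 mm corner posts, 482 mm tall, at the corners of the footprint. Four rails of 23 mm thickness and 180 mm height run between adjacent posts with their undersides at z = 233 mm, their outer faces flush with the outside of the frame (the two x-running rails run between the posts' inner faces; the two y-running rails run between the posts' inner faces). 16 slats, each 85 mm wide (x) and 21 mm thick, lie across the top of the two x-running rails, running the full 1553 mm width of the frame in y; along x they sit between the end posts with a 33 mm gap after the −x posts and between neighbouring slats, leaving 41 mm before the +x posts.


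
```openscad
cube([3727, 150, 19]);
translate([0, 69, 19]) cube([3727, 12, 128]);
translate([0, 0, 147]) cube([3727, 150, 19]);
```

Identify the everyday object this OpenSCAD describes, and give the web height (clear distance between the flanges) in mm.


An I-beam. The web height is 128 mm.

Two wide flanges with a thin centred web — an I-beam. Overall 166 mm minus two 19 mm flanges gives a web of 166 − 2·19 = 128 mm.


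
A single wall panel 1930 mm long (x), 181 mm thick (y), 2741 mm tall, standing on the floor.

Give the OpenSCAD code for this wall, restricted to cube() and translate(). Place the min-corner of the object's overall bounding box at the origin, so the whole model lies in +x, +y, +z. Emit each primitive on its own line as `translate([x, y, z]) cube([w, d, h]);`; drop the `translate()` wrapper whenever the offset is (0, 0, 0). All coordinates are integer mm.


cube([1930, 181, 2741]);


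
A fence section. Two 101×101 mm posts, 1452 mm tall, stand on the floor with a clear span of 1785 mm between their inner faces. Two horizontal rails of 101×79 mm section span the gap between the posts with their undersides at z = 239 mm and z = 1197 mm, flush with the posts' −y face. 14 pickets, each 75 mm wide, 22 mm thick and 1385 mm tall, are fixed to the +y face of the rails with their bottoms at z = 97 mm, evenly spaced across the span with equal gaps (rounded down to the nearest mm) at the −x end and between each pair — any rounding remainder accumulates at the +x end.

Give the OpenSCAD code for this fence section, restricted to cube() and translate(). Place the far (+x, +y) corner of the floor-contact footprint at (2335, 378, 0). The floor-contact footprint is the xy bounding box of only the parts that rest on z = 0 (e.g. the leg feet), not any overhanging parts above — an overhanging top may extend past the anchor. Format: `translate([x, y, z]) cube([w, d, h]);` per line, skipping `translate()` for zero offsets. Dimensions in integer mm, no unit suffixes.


translate([348, 277, 0]) cube([101, 101, 1452]);
translate([2234, 277, 0]) cube([101, 101, 1452]);
translate([449, 277, 239]) cube([1785, 101, 79]);
translate([449, 277, 1197]) cube([1785, 101, 79]);
translate([498, 378, 97]) cube([75, 22, 1385]);
translate([622, 378, 97]) cube([75, 22, 1385]);
translate([746, 378, 97]) cube([75, 22, 1385]);
translate([870, 378, 97]) cube([75, 22, 1385]);
translate([994, 378, 97]) cube([75, 22, 1385]);
translate([1118, 378, 97]) cube([75, 22, 1385]);
translate([1242, 378, 97]) cube([75, 22, 1385]);
translate([1366, 378, 97]) cube([75, 22, 1385]);
translate([1490, 378, 97]) cube([75, 22, 1385]);
translate([1614, 378, 97]) cube([75, 22, 1385]);
translate([1738, 378, 97]) cube([75, 22, 1385]);
translate([1862, 378, 97]) cube([75, 22, 1385]);
translate([1986, 378, 97]) cube([75, 22, 1385]);
translate([2110, 378, 97]) cube([75, 22, 1385]);


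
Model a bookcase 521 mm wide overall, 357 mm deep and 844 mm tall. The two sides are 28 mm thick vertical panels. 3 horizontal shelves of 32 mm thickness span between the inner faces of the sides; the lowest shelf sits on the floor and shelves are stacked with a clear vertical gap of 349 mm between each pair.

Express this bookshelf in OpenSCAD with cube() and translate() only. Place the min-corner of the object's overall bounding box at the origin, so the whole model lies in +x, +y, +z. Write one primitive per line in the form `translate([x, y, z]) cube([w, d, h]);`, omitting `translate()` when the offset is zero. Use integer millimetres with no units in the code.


cube([28, 357, 844]);
translate([493, 0, 0]) cube([28, 357, 844]);
translate([28, 0, 0]) cube([465, 357, 32]);
translate([28, 0, 381]) cube([465, 357, 32]);
translate([28, 0, 762]) cube([465, 357, 32]);


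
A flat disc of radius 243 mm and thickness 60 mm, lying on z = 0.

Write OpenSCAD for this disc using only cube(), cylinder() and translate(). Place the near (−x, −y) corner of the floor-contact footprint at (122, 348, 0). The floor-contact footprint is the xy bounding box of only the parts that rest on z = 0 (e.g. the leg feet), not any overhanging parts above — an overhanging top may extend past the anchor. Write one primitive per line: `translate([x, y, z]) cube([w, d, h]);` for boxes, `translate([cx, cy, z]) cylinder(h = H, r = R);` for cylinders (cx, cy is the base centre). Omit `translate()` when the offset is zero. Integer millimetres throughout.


translate([365, 591, 0]) cylinder(h = 60, r = 243);


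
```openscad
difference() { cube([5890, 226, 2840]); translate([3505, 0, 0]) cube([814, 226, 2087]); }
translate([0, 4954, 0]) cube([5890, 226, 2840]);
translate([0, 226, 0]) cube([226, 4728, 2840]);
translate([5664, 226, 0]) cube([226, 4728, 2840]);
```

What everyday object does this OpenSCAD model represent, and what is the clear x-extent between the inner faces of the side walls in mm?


A single room. The interior width is 5438 mm.

Four walls enclosing a rectangle with a door in the front wall — a room. Outside width 5890 minus two 226 mm walls gives 5438 mm.


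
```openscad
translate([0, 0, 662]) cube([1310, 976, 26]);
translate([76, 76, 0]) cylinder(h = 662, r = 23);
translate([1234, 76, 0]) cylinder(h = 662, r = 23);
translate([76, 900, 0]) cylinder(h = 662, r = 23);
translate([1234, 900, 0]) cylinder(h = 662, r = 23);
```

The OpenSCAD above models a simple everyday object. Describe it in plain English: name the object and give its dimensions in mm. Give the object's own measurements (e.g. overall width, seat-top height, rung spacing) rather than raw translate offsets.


A rectangular dining table. The top is 1310×976×26 mm with its upper surface at z = 688 mm. It stands on four round legs of 46 mm diameter, each leg's bounding box inset 53 mm from the nearest pair of top edges, running from the floor to the underside of the top.


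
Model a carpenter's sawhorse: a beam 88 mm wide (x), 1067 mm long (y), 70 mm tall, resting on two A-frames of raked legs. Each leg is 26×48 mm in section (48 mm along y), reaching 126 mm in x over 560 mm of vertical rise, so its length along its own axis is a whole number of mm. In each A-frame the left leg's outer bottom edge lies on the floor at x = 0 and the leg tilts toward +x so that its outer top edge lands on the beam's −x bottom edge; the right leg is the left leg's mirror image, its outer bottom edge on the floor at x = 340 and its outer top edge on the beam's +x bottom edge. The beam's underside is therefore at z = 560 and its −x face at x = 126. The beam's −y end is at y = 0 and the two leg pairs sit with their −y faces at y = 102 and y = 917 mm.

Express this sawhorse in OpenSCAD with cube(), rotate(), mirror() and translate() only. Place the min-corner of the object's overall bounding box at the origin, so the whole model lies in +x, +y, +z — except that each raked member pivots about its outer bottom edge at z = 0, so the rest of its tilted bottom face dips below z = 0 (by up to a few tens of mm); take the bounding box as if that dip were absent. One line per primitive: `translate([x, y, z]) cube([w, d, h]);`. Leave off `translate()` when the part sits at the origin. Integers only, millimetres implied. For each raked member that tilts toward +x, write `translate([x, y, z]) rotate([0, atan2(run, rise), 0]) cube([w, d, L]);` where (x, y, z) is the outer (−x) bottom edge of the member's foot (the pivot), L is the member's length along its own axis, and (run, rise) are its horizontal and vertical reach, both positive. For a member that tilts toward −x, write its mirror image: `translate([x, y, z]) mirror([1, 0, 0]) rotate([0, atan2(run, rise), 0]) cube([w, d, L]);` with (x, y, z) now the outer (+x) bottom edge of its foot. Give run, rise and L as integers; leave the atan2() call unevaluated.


translate([126, 0, 560]) cube([88, 1067, 70]);
translate([0, 102, 0]) rotate([0, atan2(126, 560), 0]) cube([26, 48, 574]);
translate([340, 102, 0]) mirror([1, 0, 0]) rotate([0, atan2(126, 560), 0]) cube([26, 48, 574]);
translate([0, 917, 0]) rotate([0, atan2(126, 560), 0]) cube([26, 48, 574]);
translate([340, 917, 0]) mirror([1, 0, 0]) rotate([0, atan2(126, 560), 0]) cube([26, 48, 574]);


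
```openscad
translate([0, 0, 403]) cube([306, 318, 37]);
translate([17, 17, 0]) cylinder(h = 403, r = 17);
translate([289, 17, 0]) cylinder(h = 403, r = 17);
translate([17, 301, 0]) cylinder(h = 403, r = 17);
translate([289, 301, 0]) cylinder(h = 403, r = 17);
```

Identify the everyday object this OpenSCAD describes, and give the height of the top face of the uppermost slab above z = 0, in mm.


A stool. The seat height is 440 mm.

A 306×318×37 slab at z = 403 on four corner cylinders — a stool. The seat top is 403 + 37 = 440 mm.


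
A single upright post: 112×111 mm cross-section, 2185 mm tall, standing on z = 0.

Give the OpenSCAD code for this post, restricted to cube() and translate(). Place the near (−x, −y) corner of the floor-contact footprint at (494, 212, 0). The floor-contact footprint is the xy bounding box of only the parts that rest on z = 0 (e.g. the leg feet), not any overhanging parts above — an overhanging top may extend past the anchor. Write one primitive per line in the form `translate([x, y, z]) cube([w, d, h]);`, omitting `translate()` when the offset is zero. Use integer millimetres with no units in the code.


translate([494, 212, 0]) cube([112, 111, 2185]);


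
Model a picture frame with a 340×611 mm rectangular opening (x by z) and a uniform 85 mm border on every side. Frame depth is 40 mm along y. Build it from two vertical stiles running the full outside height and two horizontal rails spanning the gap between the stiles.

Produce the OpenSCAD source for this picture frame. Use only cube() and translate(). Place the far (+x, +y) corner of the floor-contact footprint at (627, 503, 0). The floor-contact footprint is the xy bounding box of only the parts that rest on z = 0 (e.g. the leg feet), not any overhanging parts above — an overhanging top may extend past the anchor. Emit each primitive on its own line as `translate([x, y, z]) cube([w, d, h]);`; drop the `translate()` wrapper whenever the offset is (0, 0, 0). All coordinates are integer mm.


translate([117, 463, 0]) cube([85, 40, 781]);
translate([542, 463, 0]) cube([85, 40, 781]);
translate([202, 463, 0]) cube([340, 40, 85]);
translate([202, 463, 696]) cube([340, 40, 85]);


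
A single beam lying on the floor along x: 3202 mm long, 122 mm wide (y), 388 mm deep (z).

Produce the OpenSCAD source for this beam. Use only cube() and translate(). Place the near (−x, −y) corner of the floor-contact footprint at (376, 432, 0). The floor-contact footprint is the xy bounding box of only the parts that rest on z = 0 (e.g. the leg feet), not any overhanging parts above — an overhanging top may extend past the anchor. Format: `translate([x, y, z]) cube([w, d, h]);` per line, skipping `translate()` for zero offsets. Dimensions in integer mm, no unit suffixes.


translate([376, 432, 0]) cube([3202, 122, 388]);


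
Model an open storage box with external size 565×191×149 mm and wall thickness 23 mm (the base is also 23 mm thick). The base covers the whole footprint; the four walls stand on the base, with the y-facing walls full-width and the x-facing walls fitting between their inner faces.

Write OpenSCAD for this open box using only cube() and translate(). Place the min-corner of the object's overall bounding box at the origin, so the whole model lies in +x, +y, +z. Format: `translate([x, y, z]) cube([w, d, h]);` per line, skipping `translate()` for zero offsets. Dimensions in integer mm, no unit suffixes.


cube([565, 191, 23]);
translate([0, 0, 23]) cube([565, 23, 126]);
translate([0, 168, 23]) cube([565, 23, 126]);
translate([0, 23, 23]) cube([23, 145, 126]);
translate([542, 23, 23]) cube([23, 145, 126]);


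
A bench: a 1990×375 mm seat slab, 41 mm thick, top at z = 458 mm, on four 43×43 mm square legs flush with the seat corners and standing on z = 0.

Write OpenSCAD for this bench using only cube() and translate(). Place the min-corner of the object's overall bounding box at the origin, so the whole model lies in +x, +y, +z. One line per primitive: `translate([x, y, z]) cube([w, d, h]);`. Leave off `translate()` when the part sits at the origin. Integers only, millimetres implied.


translate([0, 0, 417]) cube([1990, 375, 41]);
cube([43, 43, 417]);
translate([0, 332, 0]) cube([43, 43, 417]);
translate([1947, 0, 0]) cube([43, 43, 417]);
translate([1947, 332, 0]) cube([43, 43, 417]);


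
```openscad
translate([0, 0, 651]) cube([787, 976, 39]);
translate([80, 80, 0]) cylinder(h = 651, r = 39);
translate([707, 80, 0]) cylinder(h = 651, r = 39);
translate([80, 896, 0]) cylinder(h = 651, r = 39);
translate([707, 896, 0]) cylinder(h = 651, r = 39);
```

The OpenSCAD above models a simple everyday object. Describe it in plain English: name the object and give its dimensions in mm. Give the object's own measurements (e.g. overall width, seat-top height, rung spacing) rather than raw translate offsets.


A rectangular dining table. The top is 787×976×39 mm with its upper surface at z = 690 mm. It stands on four round legs of 78 mm diameter, each leg's bounding box inset 41 mm from the nearest pair of top edges, running from the floor to the underside of the top.


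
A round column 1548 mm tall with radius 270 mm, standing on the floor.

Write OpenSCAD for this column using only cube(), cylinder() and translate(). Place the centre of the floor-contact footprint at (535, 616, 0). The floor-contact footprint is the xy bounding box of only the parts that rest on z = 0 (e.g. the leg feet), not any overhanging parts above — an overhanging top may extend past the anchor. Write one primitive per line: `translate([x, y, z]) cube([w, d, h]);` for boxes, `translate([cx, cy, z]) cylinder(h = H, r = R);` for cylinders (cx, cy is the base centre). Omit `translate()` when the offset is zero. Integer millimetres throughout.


translate([535, 616, 0]) cylinder(h = 1548, r = 270);


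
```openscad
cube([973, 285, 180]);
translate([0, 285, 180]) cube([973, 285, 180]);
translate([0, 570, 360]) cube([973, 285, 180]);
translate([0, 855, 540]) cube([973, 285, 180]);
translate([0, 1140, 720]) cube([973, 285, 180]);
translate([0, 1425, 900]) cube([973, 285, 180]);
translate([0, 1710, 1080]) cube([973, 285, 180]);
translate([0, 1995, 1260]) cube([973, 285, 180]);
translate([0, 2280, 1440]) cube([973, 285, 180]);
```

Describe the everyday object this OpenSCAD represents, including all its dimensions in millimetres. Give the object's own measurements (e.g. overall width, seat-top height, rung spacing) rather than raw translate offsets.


A straight staircase of 9 solid steps. Each step is 973 mm wide (x), 285 mm deep (y, the going) and 180 mm tall (the rise). The first step rests on the floor; each subsequent step sits one going further in +y and one rise higher in +z, directly behind and above the previous step with no overlap.


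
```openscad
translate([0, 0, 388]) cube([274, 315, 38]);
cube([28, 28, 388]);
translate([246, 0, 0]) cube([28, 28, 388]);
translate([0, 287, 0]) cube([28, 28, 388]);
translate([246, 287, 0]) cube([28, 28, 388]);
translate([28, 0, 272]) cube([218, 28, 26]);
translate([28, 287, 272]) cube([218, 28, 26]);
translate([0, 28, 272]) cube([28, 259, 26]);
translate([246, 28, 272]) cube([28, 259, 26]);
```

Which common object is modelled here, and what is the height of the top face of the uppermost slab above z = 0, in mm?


A stool. The seat height is 426 mm.

A 274×315×38 slab at z = 388 on four corner posts — a stool. The seat top is 388 + 38 = 426 mm.


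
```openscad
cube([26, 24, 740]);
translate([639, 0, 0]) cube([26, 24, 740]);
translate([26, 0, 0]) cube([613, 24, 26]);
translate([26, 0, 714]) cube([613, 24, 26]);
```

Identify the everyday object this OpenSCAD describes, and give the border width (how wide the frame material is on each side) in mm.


A picture frame. The border width is 26 mm.

Four thin pieces enclosing a rectangular opening — a picture frame. The two full-height stiles are 740 mm tall; the top rail sits at z = 714 and is 26 mm tall, so the border above the opening is 740 − 714 = 26 mm, matching the stile x-width.
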